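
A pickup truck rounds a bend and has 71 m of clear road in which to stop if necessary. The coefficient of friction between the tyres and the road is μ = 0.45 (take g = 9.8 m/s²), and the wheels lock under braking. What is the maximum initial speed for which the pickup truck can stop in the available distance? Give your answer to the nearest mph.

a = μg = 0.45 × 9.8 = 4.410 m/s².
v²/(2a) = d ⇒ v = √(2 × 4.410 × 71) = √626.22 = 25.0244 m/s.
25.0244 m/s ÷ 0.44704 = 55.978 mph.

Maximum speed ≈ 56 mph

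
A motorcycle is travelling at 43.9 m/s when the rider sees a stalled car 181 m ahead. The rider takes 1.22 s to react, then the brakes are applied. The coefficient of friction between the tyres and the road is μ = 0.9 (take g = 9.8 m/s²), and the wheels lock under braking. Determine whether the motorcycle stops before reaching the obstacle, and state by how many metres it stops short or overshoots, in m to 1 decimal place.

Yes — it stops 18.2 m short of the obstacle

a = μg = 0.9 × 9.8 = 8.820 m/s².
Reaction distance = 43.9000 × 1.22 = 53.558 m.
Braking distance = v²/(2a) = 1927.210 / 17.640 = 109.252 m.
Total stopping distance = 53.558 + 109.252 = 162.810 m, vs 181 m available — it stops with 181 − 162.810 = 18.190 m to spare.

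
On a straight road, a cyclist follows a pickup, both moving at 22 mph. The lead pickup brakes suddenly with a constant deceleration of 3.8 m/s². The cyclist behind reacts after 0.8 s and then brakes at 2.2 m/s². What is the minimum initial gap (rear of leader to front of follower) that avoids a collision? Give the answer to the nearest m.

22 mph × 0.44704 = 9.8349 m/s.
Leader travels v²/(2a_L) = 96.725 / 7.600 = 12.727 m before stopping.
Follower covers v·t_r = 9.8349 × 0.8 = 7.868 m while reacting, then v²/(2a_F) = 96.725 / 4.400 = 21.983 m while braking, for a total of 7.868 + 21.983 = 29.851 m.
Since a_F ≤ a_L and the follower starts braking later, the follower is never slower than the leader, so the closest approach is when both have stopped.
Minimum gap = 29.851 − 12.727 = 17.124 m.

Minimum gap ≈ 17 m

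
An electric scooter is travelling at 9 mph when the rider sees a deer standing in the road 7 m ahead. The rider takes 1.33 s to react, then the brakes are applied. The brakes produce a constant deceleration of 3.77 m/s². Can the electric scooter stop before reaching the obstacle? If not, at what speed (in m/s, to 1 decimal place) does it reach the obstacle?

9 mph × 0.44704 = 4.0234 m/s.
Reaction distance = 4.0234 × 1.33 = 5.351 m.
Braking distance needed to stop: v²/(2a) = 16.188 / 7.540 = 2.147 m, so total needed = 5.351 + 2.147 = 7.498 m > 7 m — it cannot stop.
Distance remaining when braking begins: 7 − 5.351 = 1.649 m.
v² = v₀² − 2a·d = 16.188 − 2 × 3.770 × 1.649 = 3.755 m²/s².
v = √3.755 = 1.938 m/s.

No — it strikes the obstacle at 1.9 m/s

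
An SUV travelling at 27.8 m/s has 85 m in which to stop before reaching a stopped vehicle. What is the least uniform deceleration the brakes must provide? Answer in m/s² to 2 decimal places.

v² = 2a·d ⇒ a = v²/(2d) = 27.8000² / (2 × 85.000) = 772.840 / 170.000 = 4.5461 m/s².

Required deceleration ≈ 4.55 m/s²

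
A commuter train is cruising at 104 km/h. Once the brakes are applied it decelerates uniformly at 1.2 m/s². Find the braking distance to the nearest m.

104 km/h ÷ 3.6 = 28.8889 m/s.
Braking distance = v²/(2a) = 28.8889² / (2 × 1.200) = 834.569 / 2.400 = 347.737 m.

Braking distance ≈ 348 m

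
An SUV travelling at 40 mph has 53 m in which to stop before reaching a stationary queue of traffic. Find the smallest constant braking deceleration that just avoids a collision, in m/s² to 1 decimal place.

Required deceleration ≈ 3.0 m/s²

40 mph × 0.44704 = 17.8816 m/s.
v² = 2a·d ⇒ a = v²/(2d) = 17.8816² / (2 × 53.000) = 319.752 / 106.000 = 3.0165 m/s².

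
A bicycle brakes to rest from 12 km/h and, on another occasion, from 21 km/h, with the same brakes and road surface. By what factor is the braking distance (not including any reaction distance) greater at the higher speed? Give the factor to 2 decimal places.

Braking distance d = v²/(2a), so with a fixed, d ∝ v².
Factor = (21/12)² = 1.7500² = 3.0625.

Factor ≈ 3.06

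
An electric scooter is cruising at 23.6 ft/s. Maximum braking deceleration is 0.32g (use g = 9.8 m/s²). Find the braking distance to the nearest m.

23.6 ft/s × 0.3048 = 7.1933 m/s.
a = 0.32 × 9.8 = 3.136 m/s².
Braking distance = v²/(2a) = 7.1933² / (2 × 3.136) = 51.744 / 6.272 = 8.250 m.

Braking distance ≈ 8 m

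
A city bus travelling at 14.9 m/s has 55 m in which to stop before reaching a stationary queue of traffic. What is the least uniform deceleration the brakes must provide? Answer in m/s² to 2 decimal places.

Required deceleration ≈ 2.02 m/s²

v² = 2a·d ⇒ a = v²/(2d) = 14.9000² / (2 × 55.000) = 222.010 / 110.000 = 2.0183 m/s².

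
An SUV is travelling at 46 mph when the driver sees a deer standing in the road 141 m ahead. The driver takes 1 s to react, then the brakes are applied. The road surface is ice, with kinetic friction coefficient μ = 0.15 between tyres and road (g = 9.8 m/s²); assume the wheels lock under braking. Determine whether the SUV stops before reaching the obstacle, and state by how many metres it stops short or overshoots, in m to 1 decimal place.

No — it overshoots by 23.4 m

46 mph × 0.44704 = 20.5638 m/s.
a = μg = 0.15 × 9.8 = 1.470 m/s².
Reaction distance = 20.5638 × 1 = 20.564 m.
Braking distance = v²/(2a) = 422.870 / 2.940 = 143.833 m.
Total stopping distance = 20.564 + 143.833 = 164.397 m, vs 141 m available — it cannot stop in time and overshoots by 164.397 − 141 = 23.397 m.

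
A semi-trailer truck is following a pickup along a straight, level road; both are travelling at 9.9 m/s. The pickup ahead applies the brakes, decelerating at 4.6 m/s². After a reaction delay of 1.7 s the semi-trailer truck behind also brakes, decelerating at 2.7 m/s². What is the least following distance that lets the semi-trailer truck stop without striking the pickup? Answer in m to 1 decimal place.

Leader travels v²/(2a_L) = 98.010 / 9.200 = 10.653 m before stopping.
Follower covers v·t_r = 9.9000 × 1.7 = 16.830 m while reacting, then v²/(2a_F) = 98.010 / 5.400 = 18.150 m while braking, for a total of 16.830 + 18.150 = 34.980 m.
Since a_F ≤ a_L and the follower starts braking later, the follower is never slower than the leader, so the closest approach is when both have stopped.
Minimum gap = 34.980 − 10.653 = 24.327 m.

Minimum gap ≈ 24.3 m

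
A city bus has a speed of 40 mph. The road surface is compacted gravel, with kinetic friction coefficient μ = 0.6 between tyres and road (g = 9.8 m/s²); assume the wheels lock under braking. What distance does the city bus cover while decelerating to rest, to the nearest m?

Braking distance ≈ 27 m

40 mph × 0.44704 = 17.8816 m/s.
a = μg = 0.6 × 9.8 = 5.880 m/s².
Braking distance = v²/(2a) = 17.8816² / (2 × 5.880) = 319.752 / 11.760 = 27.190 m.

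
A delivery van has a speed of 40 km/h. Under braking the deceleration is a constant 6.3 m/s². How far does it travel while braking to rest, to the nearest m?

40 km/h ÷ 3.6 = 11.1111 m/s.
Braking distance = v²/(2a) = 11.1111² / (2 × 6.300) = 123.457 / 12.600 = 9.798 m.

Braking distance ≈ 10 m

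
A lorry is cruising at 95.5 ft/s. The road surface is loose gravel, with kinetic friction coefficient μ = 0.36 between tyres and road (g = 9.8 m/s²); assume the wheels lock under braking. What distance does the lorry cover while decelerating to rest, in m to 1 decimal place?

95.5 ft/s × 0.3048 = 29.1084 m/s.
a = μg = 0.36 × 9.8 = 3.528 m/s².
Braking distance = v²/(2a) = 29.1084² / (2 × 3.528) = 847.299 / 7.056 = 120.082 m.

Braking distance ≈ 120.1 m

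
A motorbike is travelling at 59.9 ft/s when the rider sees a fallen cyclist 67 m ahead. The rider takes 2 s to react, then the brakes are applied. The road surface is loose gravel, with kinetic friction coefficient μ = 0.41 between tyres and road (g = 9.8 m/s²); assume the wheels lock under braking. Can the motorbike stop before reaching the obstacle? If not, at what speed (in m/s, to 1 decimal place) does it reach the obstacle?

No — it strikes the obstacle at 9.4 m/s

59.9 ft/s × 0.3048 = 18.2575 m/s.
a = μg = 0.41 × 9.8 = 4.018 m/s².
Reaction distance = 18.2575 × 2 = 36.515 m.
Braking distance needed to stop: v²/(2a) = 333.336 / 8.036 = 41.480 m, so total needed = 36.515 + 41.480 = 77.995 m > 67 m — it cannot stop.
Distance remaining when braking begins: 67 − 36.515 = 30.485 m.
v² = v₀² − 2a·d = 333.336 − 2 × 4.018 × 30.485 = 88.359 m²/s².
v = √88.359 = 9.400 m/s.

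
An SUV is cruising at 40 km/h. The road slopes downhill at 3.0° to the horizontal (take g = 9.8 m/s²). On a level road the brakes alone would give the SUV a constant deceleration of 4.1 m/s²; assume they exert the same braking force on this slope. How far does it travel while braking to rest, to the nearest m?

40 km/h ÷ 3.6 = 11.1111 m/s.
Gravity along the downhill slope reduces the braking deceleration: a_eff = 4.100 − 9.8·sin 3.0° = 4.100 − 0.513 = 3.587 m/s².
Braking distance = v²/(2a) = 11.1111² / (2 × 3.587) = 123.457 / 7.174 = 17.209 m.

Braking distance ≈ 17 m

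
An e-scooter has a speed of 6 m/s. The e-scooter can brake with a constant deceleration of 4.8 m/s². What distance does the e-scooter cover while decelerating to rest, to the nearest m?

Braking distance = v²/(2a) = 6.0000² / (2 × 4.800) = 36.000 / 9.600 = 3.750 m.

Braking distance ≈ 4 m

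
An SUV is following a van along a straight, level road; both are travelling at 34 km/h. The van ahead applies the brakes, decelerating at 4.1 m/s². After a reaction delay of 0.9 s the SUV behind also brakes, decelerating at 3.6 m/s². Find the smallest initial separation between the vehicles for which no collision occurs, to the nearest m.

Minimum gap ≈ 10 m

34 km/h ÷ 3.6 = 9.4444 m/s.
Leader travels v²/(2a_L) = 89.197 / 8.200 = 10.878 m before stopping.
Follower covers v·t_r = 9.4444 × 0.9 = 8.500 m while reacting, then v²/(2a_F) = 89.197 / 7.200 = 12.388 m while braking, for a total of 8.500 + 12.388 = 20.888 m.
Since a_F ≤ a_L and the follower starts braking later, the follower is never slower than the leader, so the closest approach is when both have stopped.
Minimum gap = 20.888 − 10.878 = 10.010 m.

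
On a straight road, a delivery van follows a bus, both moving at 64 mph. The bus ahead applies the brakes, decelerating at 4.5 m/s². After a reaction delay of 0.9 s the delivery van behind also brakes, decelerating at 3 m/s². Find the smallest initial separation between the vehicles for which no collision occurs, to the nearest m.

64 mph × 0.44704 = 28.6106 m/s.
Leader travels v²/(2a_L) = 818.566 / 9.000 = 90.952 m before stopping.
Follower covers v·t_r = 28.6106 × 0.9 = 25.750 m while reacting, then v²/(2a_F) = 818.566 / 6.000 = 136.428 m while braking, for a total of 25.750 + 136.428 = 162.178 m.
Since a_F ≤ a_L and the follower starts braking later, the follower is never slower than the leader, so the closest approach is when both have stopped.
Minimum gap = 162.178 − 90.952 = 71.226 m.

Minimum gap ≈ 71 m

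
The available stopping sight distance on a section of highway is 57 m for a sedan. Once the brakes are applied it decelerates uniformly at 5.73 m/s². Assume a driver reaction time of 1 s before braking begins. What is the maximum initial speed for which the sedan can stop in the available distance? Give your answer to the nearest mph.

Stopping distance: v·t_r + v²/(2a) = 57 with t_r = 1 s and a = 5.730 m/s².
So v² + 11.460 v − 653.22 = 0.
Positive root: v = −a·t_r + √((a·t_r)² + 2a·d) = −5.730 + √(32.833 + 653.22) = 20.4626 m/s.
20.4626 m/s ÷ 0.44704 = 45.774 mph.

Maximum speed ≈ 46 mph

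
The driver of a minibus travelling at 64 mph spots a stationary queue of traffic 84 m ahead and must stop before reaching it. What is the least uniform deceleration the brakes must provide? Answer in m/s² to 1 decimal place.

Required deceleration ≈ 4.9 m/s²

64 mph × 0.44704 = 28.6106 m/s.
v² = 2a·d ⇒ a = v²/(2d) = 28.6106² / (2 × 84.000) = 818.566 / 168.000 = 4.8724 m/s².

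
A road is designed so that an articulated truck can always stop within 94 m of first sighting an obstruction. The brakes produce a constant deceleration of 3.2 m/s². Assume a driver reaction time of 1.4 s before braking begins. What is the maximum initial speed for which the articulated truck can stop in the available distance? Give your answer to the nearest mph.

Maximum speed ≈ 46 mph

Stopping distance: v·t_r + v²/(2a) = 94 with t_r = 1.4 s and a = 3.200 m/s².
So v² + 8.960 v − 601.60 = 0.
Positive root: v = −a·t_r + √((a·t_r)² + 2a·d) = −4.480 + √(20.070 + 601.60) = 20.4533 m/s.
20.4533 m/s ÷ 0.44704 = 45.753 mph.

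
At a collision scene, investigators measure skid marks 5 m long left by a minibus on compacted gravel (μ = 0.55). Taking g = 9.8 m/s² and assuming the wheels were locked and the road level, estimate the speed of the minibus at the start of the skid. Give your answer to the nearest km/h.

Deceleration a = μg = 0.55 × 9.8 = 5.390 m/s².
v = √(2a·d) = √(2 × 5.390 × 5) = √53.900 = 7.3417 m/s.
= 7.3417 × 3.6 = 26.430 km/h.

Initial speed ≈ 26 km/h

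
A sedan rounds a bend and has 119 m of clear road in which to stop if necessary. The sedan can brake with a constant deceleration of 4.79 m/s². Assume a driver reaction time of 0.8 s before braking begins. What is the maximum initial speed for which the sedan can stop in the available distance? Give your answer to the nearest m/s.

Stopping distance: v·t_r + v²/(2a) = 119 with t_r = 0.8 s and a = 4.790 m/s².
So v² + 7.664 v − 1140.02 = 0.
Positive root: v = −a·t_r + √((a·t_r)² + 2a·d) = −3.832 + √(14.684 + 1140.02) = 30.1489 m/s.

Maximum speed ≈ 30 m/s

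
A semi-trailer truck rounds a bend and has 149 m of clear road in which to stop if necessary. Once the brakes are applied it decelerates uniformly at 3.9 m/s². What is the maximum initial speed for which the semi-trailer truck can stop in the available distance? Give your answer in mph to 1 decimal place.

Maximum speed ≈ 76.3 mph

v²/(2a) = d ⇒ v = √(2 × 3.900 × 149) = √1162.20 = 34.0911 m/s.
34.0911 m/s ÷ 0.44704 = 76.260 mph.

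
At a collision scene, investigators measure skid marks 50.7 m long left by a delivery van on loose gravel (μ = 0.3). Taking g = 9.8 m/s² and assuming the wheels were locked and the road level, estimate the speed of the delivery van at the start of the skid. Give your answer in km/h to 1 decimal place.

Deceleration a = μg = 0.3 × 9.8 = 2.940 m/s².
v = √(2a·d) = √(2 × 2.940 × 50.7) = √298.116 = 17.2660 m/s.
= 17.2660 × 3.6 = 62.158 km/h.

Initial speed ≈ 62.2 km/h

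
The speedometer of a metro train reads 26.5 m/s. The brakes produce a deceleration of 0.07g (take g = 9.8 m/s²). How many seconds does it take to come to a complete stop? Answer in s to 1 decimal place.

Braking time ≈ 38.6 s

a = 0.07 × 9.8 = 0.686 m/s².
Braking time = v/a = 26.5000 / 0.686 = 38.630 s.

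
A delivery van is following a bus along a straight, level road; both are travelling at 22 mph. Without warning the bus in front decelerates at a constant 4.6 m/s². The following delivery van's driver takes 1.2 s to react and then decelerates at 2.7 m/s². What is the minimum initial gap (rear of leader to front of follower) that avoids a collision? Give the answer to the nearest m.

Minimum gap ≈ 19 m

22 mph × 0.44704 = 9.8349 m/s.
Leader travels v²/(2a_L) = 96.725 / 9.200 = 10.514 m before stopping.
Follower covers v·t_r = 9.8349 × 1.2 = 11.802 m while reacting, then v²/(2a_F) = 96.725 / 5.400 = 17.912 m while braking, for a total of 11.802 + 17.912 = 29.714 m.
Since a_F ≤ a_L and the follower starts braking later, the follower is never slower than the leader, so the closest approach is when both have stopped.
Minimum gap = 29.714 − 10.514 = 19.200 m.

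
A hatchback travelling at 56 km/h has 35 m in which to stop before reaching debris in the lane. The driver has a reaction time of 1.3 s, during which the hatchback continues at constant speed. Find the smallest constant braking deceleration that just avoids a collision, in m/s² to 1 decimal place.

56 km/h ÷ 3.6 = 15.5556 m/s.
Distance covered during reaction = 15.5556 × 1.3 = 20.222 m.
Distance available for braking: 35 − 20.222 = 14.778 m.
v² = 2a·d ⇒ a = v²/(2d) = 15.5556² / (2 × 14.778) = 241.977 / 29.556 = 8.1871 m/s².

Required deceleration ≈ 8.2 m/s²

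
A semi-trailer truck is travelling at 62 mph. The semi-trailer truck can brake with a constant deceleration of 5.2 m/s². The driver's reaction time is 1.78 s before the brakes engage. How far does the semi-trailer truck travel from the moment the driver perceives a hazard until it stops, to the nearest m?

62 mph × 0.44704 = 27.7165 m/s.
Reaction distance = v·t_r = 27.7165 × 1.78 = 49.335 m.
Braking distance = v²/(2a) = 27.7165² / (2 × 5.200) = 768.204 / 10.400 = 73.866 m.
Total = 49.335 + 73.866 = 123.201 m.

Total stopping distance ≈ 123 m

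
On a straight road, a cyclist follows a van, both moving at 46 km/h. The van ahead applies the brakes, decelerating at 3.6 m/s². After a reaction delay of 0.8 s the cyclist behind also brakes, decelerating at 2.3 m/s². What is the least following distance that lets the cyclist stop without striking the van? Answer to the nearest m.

Minimum gap ≈ 23 m

46 km/h ÷ 3.6 = 12.7778 m/s.
Leader travels v²/(2a_L) = 163.272 / 7.200 = 22.677 m before stopping.
Follower covers v·t_r = 12.7778 × 0.8 = 10.222 m while reacting, then v²/(2a_F) = 163.272 / 4.600 = 35.494 m while braking, for a total of 10.222 + 35.494 = 45.716 m.
Since a_F ≤ a_L and the follower starts braking later, the follower is never slower than the leader, so the closest approach is when both have stopped.
Minimum gap = 45.716 − 22.677 = 23.039 m.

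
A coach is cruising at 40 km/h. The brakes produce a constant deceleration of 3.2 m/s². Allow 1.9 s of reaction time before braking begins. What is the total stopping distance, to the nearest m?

Total stopping distance ≈ 40 m

40 km/h ÷ 3.6 = 11.1111 m/s.
Reaction distance = v·t_r = 11.1111 × 1.9 = 21.111 m.
Braking distance = v²/(2a) = 11.1111² / (2 × 3.200) = 123.457 / 6.400 = 19.290 m.
Total = 21.111 + 19.290 = 40.401 m.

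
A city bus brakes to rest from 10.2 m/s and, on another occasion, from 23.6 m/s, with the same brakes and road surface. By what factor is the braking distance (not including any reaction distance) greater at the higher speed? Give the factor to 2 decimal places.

Factor ≈ 5.35

Braking distance d = v²/(2a), so with a fixed, d ∝ v².
Factor = (23.6/10.2)² = 2.3137² = 5.3532.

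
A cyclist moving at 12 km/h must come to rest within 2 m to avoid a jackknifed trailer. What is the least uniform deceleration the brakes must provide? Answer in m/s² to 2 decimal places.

12 km/h ÷ 3.6 = 3.3333 m/s.
v² = 2a·d ⇒ a = v²/(2d) = 3.3333² / (2 × 2.000) = 11.111 / 4.000 = 2.7778 m/s².

Required deceleration ≈ 2.78 m/s²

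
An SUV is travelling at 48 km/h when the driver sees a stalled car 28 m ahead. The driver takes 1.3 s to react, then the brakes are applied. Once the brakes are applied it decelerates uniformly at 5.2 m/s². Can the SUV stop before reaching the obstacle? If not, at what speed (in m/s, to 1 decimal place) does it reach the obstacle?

No — it strikes the obstacle at 8.2 m/s

48 km/h ÷ 3.6 = 13.3333 m/s.
Reaction distance = 13.3333 × 1.3 = 17.333 m.
Braking distance needed to stop: v²/(2a) = 177.777 / 10.400 = 17.094 m, so total needed = 17.333 + 17.094 = 34.427 m > 28 m — it cannot stop.
Distance remaining when braking begins: 28 − 17.333 = 10.667 m.
v² = v₀² − 2a·d = 177.777 − 2 × 5.200 × 10.667 = 66.840 m²/s².
v = √66.840 = 8.176 m/s.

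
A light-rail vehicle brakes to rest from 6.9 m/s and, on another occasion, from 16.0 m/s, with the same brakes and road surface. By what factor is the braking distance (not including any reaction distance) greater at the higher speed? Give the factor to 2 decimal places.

Braking distance d = v²/(2a), so with a fixed, d ∝ v².
Factor = (16.0/6.9)² = 2.3188² = 5.3768.

Factor ≈ 5.38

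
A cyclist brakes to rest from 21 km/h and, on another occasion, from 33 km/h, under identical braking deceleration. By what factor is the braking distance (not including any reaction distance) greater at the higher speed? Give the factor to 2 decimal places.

Braking distance d = v²/(2a), so with a fixed, d ∝ v².
Factor = (33/21)² = 1.5714² = 2.4693.

Factor ≈ 2.47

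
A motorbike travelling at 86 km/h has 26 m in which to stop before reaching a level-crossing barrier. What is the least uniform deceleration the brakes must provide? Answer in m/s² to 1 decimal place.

86 km/h ÷ 3.6 = 23.8889 m/s.
v² = 2a·d ⇒ a = v²/(2d) = 23.8889² / (2 × 26.000) = 570.680 / 52.000 = 10.9746 m/s².

Required deceleration ≈ 11.0 m/s²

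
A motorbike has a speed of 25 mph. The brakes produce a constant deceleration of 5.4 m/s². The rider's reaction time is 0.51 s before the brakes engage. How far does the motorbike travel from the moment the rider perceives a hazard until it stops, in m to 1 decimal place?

25 mph × 0.44704 = 11.1760 m/s.
Reaction distance = v·t_r = 11.1760 × 0.51 = 5.700 m.
Braking distance = v²/(2a) = 11.1760² / (2 × 5.400) = 124.903 / 10.800 = 11.565 m.
Total = 5.700 + 11.565 = 17.265 m.

Total stopping distance ≈ 17.3 m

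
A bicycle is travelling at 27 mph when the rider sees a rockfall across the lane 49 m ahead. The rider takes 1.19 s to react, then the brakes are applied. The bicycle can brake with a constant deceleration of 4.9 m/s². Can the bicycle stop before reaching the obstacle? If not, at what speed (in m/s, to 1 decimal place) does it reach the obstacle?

Yes — it stops about 19.8 m short of the obstacle, so it never reaches it

27 mph × 0.44704 = 12.0701 m/s.
Reaction distance = 12.0701 × 1.19 = 14.363 m.
Braking distance = v²/(2a) = 145.687 / 9.800 = 14.866 m.
Total stopping distance = 14.363 + 14.866 = 29.229 m, vs 49 m available — it stops with 49 − 29.229 = 19.771 m to spare.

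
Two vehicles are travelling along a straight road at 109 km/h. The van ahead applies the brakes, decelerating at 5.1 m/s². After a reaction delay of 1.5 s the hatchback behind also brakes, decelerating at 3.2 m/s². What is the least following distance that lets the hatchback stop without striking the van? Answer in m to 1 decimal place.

109 km/h ÷ 3.6 = 30.2778 m/s.
Leader travels v²/(2a_L) = 916.745 / 10.200 = 89.877 m before stopping.
Follower covers v·t_r = 30.2778 × 1.5 = 45.417 m while reacting, then v²/(2a_F) = 916.745 / 6.400 = 143.241 m while braking, for a total of 45.417 + 143.241 = 188.658 m.
Since a_F ≤ a_L and the follower starts braking later, the follower is never slower than the leader, so the closest approach is when both have stopped.
Minimum gap = 188.658 − 89.877 = 98.781 m.

Minimum gap ≈ 98.8 m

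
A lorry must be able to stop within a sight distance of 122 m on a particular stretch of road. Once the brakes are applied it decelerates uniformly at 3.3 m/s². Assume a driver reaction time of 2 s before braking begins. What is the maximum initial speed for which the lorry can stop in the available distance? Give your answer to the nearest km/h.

Maximum speed ≈ 81 km/h

Stopping distance: v·t_r + v²/(2a) = 122 with t_r = 2 s and a = 3.300 m/s².
So v² + 13.200 v − 805.20 = 0.
Positive root: v = −a·t_r + √((a·t_r)² + 2a·d) = −6.600 + √(43.560 + 805.20) = 22.5335 m/s.
22.5335 m/s × 3.6 = 81.121 km/h.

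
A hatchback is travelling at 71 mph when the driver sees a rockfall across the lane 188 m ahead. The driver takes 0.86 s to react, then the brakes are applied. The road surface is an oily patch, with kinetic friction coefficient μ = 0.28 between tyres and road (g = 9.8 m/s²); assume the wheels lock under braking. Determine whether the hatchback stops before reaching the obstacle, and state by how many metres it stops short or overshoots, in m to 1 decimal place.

No — it overshoots by 22.9 m

71 mph × 0.44704 = 31.7398 m/s.
a = μg = 0.28 × 9.8 = 2.744 m/s².
Reaction distance = 31.7398 × 0.86 = 27.296 m.
Braking distance = v²/(2a) = 1007.415 / 5.488 = 183.567 m.
Total stopping distance = 27.296 + 183.567 = 210.863 m, vs 188 m available — it cannot stop in time and overshoots by 210.863 − 188 = 22.863 m.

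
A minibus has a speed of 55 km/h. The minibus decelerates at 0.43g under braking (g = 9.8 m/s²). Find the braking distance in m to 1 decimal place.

55 km/h ÷ 3.6 = 15.2778 m/s.
a = 0.43 × 9.8 = 4.214 m/s².
Braking distance = v²/(2a) = 15.2778² / (2 × 4.214) = 233.411 / 8.428 = 27.695 m.

Braking distance ≈ 27.7 m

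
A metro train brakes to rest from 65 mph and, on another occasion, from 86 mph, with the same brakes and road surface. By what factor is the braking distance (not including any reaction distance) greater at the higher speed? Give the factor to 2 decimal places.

Factor ≈ 1.75

Braking distance d = v²/(2a), so with a fixed, d ∝ v².
Factor = (86/65)² = 1.3231² = 1.7506.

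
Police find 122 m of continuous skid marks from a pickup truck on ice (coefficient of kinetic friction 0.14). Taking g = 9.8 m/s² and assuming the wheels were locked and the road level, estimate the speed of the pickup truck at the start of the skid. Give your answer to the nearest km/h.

Initial speed ≈ 66 km/h

Deceleration a = μg = 0.14 × 9.8 = 1.372 m/s².
v = √(2a·d) = √(2 × 1.372 × 122) = √334.768 = 18.2967 m/s.
= 18.2967 × 3.6 = 65.868 km/h.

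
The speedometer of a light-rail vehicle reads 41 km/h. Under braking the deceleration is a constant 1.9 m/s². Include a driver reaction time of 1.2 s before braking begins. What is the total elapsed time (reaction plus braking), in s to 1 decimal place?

41 km/h ÷ 3.6 = 11.3889 m/s.
Braking time = v/a = 11.3889 / 1.900 = 5.994 s.
Total = 1.2 + 5.994 = 7.194 s.

Total time ≈ 7.2 s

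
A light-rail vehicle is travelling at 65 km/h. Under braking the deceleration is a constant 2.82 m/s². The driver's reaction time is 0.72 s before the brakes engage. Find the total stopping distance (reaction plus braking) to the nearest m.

65 km/h ÷ 3.6 = 18.0556 m/s.
Reaction distance = v·t_r = 18.0556 × 0.72 = 13.000 m.
Braking distance = v²/(2a) = 18.0556² / (2 × 2.820) = 326.005 / 5.640 = 57.802 m.
Total = 13.000 + 57.802 = 70.802 m.

Total stopping distance ≈ 71 m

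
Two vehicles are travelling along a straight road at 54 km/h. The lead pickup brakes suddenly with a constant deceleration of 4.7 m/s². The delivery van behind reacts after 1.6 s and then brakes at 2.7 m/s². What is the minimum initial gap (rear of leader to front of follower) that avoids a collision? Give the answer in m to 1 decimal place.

Minimum gap ≈ 41.7 m

54 km/h ÷ 3.6 = 15.0000 m/s.
Leader travels v²/(2a_L) = 225.000 / 9.400 = 23.936 m before stopping.
Follower covers v·t_r = 15.0000 × 1.6 = 24.000 m while reacting, then v²/(2a_F) = 225.000 / 5.400 = 41.667 m while braking, for a total of 24.000 + 41.667 = 65.667 m.
Since a_F ≤ a_L and the follower starts braking later, the follower is never slower than the leader, so the closest approach is when both have stopped.
Minimum gap = 65.667 − 23.936 = 41.731 m.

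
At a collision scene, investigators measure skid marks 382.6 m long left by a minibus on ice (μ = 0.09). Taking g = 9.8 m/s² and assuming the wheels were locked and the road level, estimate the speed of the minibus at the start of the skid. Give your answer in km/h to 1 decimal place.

Deceleration a = μg = 0.09 × 9.8 = 0.882 m/s².
v = √(2a·d) = √(2 × 0.882 × 382.6) = √674.906 = 25.9790 m/s.
= 25.9790 × 3.6 = 93.524 km/h.

Initial speed ≈ 93.5 km/h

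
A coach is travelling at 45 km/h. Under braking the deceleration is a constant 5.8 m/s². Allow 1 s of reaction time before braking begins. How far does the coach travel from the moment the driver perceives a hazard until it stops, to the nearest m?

45 km/h ÷ 3.6 = 12.5000 m/s.
Reaction distance = v·t_r = 12.5000 × 1 = 12.500 m.
Braking distance = v²/(2a) = 12.5000² / (2 × 5.800) = 156.250 / 11.600 = 13.470 m.
Total = 12.500 + 13.470 = 25.970 m.

Total stopping distance ≈ 26 m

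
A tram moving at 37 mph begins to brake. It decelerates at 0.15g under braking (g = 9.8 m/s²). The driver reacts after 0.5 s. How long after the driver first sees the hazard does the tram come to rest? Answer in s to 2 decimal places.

Total time ≈ 11.75 s

37 mph × 0.44704 = 16.5405 m/s.
a = 0.15 × 9.8 = 1.470 m/s².
Braking time = v/a = 16.5405 / 1.470 = 11.252 s.
Total = 0.5 + 11.252 = 11.752 s.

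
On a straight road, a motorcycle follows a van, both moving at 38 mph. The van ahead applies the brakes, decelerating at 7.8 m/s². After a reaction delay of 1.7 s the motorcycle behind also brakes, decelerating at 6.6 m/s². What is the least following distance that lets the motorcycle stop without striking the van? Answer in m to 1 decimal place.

38 mph × 0.44704 = 16.9875 m/s.
Leader travels v²/(2a_L) = 288.575 / 15.600 = 18.498 m before stopping.
Follower covers v·t_r = 16.9875 × 1.7 = 28.879 m while reacting, then v²/(2a_F) = 288.575 / 13.200 = 21.862 m while braking, for a total of 28.879 + 21.862 = 50.741 m.
Since a_F ≤ a_L and the follower starts braking later, the follower is never slower than the leader, so the closest approach is when both have stopped.
Minimum gap = 50.741 − 18.498 = 32.243 m.

Minimum gap ≈ 32.2 m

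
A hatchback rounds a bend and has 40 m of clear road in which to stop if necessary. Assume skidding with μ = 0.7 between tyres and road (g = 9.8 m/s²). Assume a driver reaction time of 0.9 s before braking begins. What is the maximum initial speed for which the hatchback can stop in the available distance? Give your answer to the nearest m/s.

a = μg = 0.7 × 9.8 = 6.860 m/s².
Stopping distance: v·t_r + v²/(2a) = 40 with t_r = 0.9 s and a = 6.860 m/s².
So v² + 12.348 v − 548.80 = 0.
Positive root: v = −a·t_r + √((a·t_r)² + 2a·d) = −6.174 + √(38.118 + 548.80) = 18.0524 m/s.

Maximum speed ≈ 18 m/s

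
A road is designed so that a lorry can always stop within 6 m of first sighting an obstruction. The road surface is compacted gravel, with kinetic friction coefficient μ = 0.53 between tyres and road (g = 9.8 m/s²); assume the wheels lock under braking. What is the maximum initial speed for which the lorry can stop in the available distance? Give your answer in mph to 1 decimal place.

Maximum speed ≈ 17.7 mph

a = μg = 0.53 × 9.8 = 5.194 m/s².
v²/(2a) = d ⇒ v = √(2 × 5.194 × 6) = √62.33 = 7.8949 m/s.
7.8949 m/s ÷ 0.44704 = 17.660 mph.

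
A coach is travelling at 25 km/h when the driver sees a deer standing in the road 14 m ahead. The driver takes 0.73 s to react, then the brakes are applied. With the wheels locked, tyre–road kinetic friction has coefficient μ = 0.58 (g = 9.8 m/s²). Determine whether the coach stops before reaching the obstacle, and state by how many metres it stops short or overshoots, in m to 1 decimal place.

Yes — it stops 4.7 m short of the obstacle

25 km/h ÷ 3.6 = 6.9444 m/s.
a = μg = 0.58 × 9.8 = 5.684 m/s².
Reaction distance = 6.9444 × 0.73 = 5.069 m.
Braking distance = v²/(2a) = 48.225 / 11.368 = 4.242 m.
Total stopping distance = 5.069 + 4.242 = 9.311 m, vs 14 m available — it stops with 14 − 9.311 = 4.689 m to spare.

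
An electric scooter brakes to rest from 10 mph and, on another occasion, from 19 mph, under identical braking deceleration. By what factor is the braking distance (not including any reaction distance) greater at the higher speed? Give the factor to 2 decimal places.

Factor ≈ 3.61

Braking distance d = v²/(2a), so with a fixed, d ∝ v².
Factor = (19/10)² = 1.9000² = 3.6100.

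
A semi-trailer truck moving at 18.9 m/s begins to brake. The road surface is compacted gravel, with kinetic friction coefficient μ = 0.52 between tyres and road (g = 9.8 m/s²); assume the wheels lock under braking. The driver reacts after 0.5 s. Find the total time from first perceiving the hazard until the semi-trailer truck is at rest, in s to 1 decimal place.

a = μg = 0.52 × 9.8 = 5.096 m/s².
Braking time = v/a = 18.9000 / 5.096 = 3.709 s.
Total = 0.5 + 3.709 = 4.209 s.

Total time ≈ 4.2 s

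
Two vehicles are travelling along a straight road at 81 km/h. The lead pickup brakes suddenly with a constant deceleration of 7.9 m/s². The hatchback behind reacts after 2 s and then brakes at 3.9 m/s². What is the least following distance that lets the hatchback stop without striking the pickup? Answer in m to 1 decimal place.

Minimum gap ≈ 77.9 m

81 km/h ÷ 3.6 = 22.5000 m/s.
Leader travels v²/(2a_L) = 506.250 / 15.800 = 32.041 m before stopping.
Follower covers v·t_r = 22.5000 × 2 = 45.000 m while reacting, then v²/(2a_F) = 506.250 / 7.800 = 64.904 m while braking, for a total of 45.000 + 64.904 = 109.904 m.
Since a_F ≤ a_L and the follower starts braking later, the follower is never slower than the leader, so the closest approach is when both have stopped.
Minimum gap = 109.904 − 32.041 = 77.863 m.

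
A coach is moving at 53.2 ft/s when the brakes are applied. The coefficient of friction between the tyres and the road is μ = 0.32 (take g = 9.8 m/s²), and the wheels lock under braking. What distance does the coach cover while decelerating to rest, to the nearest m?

53.2 ft/s × 0.3048 = 16.2154 m/s.
a = μg = 0.32 × 9.8 = 3.136 m/s².
Braking distance = v²/(2a) = 16.2154² / (2 × 3.136) = 262.939 / 6.272 = 41.923 m.

Braking distance ≈ 42 m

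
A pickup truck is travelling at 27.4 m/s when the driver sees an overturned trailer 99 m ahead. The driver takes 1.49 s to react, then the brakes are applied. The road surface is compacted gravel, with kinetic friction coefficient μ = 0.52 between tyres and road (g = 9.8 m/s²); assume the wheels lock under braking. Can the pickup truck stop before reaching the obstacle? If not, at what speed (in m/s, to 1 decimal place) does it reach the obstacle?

a = μg = 0.52 × 9.8 = 5.096 m/s².
Reaction distance = 27.4000 × 1.49 = 40.826 m.
Braking distance needed to stop: v²/(2a) = 750.760 / 10.192 = 73.662 m, so total needed = 40.826 + 73.662 = 114.488 m > 99 m — it cannot stop.
Distance remaining when braking begins: 99 − 40.826 = 58.174 m.
v² = v₀² − 2a·d = 750.760 − 2 × 5.096 × 58.174 = 157.851 m²/s².
v = √157.851 = 12.564 m/s.

No — it strikes the obstacle at 12.6 m/s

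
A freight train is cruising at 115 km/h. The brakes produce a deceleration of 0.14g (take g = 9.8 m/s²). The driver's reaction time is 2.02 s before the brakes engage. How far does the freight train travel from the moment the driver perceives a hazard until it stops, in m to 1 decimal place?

Total stopping distance ≈ 436.4 m

115 km/h ÷ 3.6 = 31.9444 m/s.
a = 0.14 × 9.8 = 1.372 m/s².
Reaction distance = v·t_r = 31.9444 × 2.02 = 64.528 m.
Braking distance = v²/(2a) = 31.9444² / (2 × 1.372) = 1020.445 / 2.744 = 371.882 m.
Total = 64.528 + 371.882 = 436.410 m.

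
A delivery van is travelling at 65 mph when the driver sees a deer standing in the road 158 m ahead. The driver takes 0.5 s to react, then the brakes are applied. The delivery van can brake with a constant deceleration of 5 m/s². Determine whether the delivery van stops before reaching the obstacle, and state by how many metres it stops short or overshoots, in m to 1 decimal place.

65 mph × 0.44704 = 29.0576 m/s.
Reaction distance = 29.0576 × 0.5 = 14.529 m.
Braking distance = v²/(2a) = 844.344 / 10.000 = 84.434 m.
Total stopping distance = 14.529 + 84.434 = 98.963 m, vs 158 m available — it stops with 158 − 98.963 = 59.037 m to spare.

Yes — it stops 59.0 m short of the obstacle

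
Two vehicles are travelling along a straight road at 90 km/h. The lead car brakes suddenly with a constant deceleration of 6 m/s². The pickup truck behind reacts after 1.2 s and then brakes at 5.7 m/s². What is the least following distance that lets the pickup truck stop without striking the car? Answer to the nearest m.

Minimum gap ≈ 33 m

90 km/h ÷ 3.6 = 25.0000 m/s.
Leader travels v²/(2a_L) = 625.000 / 12.000 = 52.083 m before stopping.
Follower covers v·t_r = 25.0000 × 1.2 = 30.000 m while reacting, then v²/(2a_F) = 625.000 / 11.400 = 54.825 m while braking, for a total of 30.000 + 54.825 = 84.825 m.
Since a_F ≤ a_L and the follower starts braking later, the follower is never slower than the leader, so the closest approach is when both have stopped.
Minimum gap = 84.825 − 52.083 = 32.742 m.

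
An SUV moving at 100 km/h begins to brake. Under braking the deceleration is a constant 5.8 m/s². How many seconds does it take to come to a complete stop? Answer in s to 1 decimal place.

100 km/h ÷ 3.6 = 27.7778 m/s.
Braking time = v/a = 27.7778 / 5.800 = 4.789 s.

Braking time ≈ 4.8 s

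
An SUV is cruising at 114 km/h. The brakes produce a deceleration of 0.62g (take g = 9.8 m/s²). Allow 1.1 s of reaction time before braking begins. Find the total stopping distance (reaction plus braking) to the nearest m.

Total stopping distance ≈ 117 m

114 km/h ÷ 3.6 = 31.6667 m/s.
a = 0.62 × 9.8 = 6.076 m/s².
Reaction distance = v·t_r = 31.6667 × 1.1 = 34.833 m.
Braking distance = v²/(2a) = 31.6667² / (2 × 6.076) = 1002.780 / 12.152 = 82.520 m.
Total = 34.833 + 82.520 = 117.353 m.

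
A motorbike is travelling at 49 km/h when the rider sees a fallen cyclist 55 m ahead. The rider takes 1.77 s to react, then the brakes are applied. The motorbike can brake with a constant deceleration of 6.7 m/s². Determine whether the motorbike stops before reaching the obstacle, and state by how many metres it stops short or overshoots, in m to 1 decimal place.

49 km/h ÷ 3.6 = 13.6111 m/s.
Reaction distance = 13.6111 × 1.77 = 24.092 m.
Braking distance = v²/(2a) = 185.262 / 13.400 = 13.826 m.
Total stopping distance = 24.092 + 13.826 = 37.918 m, vs 55 m available — it stops with 55 − 37.918 = 17.082 m to spare.

Yes — it stops 17.1 m short of the obstacle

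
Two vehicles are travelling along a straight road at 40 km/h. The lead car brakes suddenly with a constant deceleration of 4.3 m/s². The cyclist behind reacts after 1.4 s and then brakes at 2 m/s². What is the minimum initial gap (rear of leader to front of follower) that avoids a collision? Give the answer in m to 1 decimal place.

40 km/h ÷ 3.6 = 11.1111 m/s.
Leader travels v²/(2a_L) = 123.457 / 8.600 = 14.355 m before stopping.
Follower covers v·t_r = 11.1111 × 1.4 = 15.556 m while reacting, then v²/(2a_F) = 123.457 / 4.000 = 30.864 m while braking, for a total of 15.556 + 30.864 = 46.420 m.
Since a_F ≤ a_L and the follower starts braking later, the follower is never slower than the leader, so the closest approach is when both have stopped.
Minimum gap = 46.420 − 14.355 = 32.065 m.

Minimum gap ≈ 32.1 m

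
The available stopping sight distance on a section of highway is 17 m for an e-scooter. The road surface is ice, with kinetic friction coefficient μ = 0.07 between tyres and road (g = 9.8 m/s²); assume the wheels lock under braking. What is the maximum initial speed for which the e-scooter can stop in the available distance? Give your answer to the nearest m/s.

Maximum speed ≈ 5 m/s

a = μg = 0.07 × 9.8 = 0.686 m/s².
v²/(2a) = d ⇒ v = √(2 × 0.686 × 17) = √23.32 = 4.8291 m/s.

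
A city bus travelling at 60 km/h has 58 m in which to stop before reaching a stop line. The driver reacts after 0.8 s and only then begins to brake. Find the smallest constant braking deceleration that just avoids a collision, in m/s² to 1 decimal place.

60 km/h ÷ 3.6 = 16.6667 m/s.
Distance covered during reaction = 16.6667 × 0.8 = 13.333 m.
Distance available for braking: 58 − 13.333 = 44.667 m.
v² = 2a·d ⇒ a = v²/(2d) = 16.6667² / (2 × 44.667) = 277.779 / 89.334 = 3.1094 m/s².

Required deceleration ≈ 3.1 m/s²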